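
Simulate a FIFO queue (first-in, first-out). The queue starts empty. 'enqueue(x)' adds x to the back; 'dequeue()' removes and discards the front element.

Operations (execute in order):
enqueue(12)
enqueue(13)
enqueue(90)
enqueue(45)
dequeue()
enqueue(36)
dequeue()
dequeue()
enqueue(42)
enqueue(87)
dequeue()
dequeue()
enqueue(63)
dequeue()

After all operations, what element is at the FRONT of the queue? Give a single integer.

Answer: 87

Derivation:
enqueue(12): queue = [12]
enqueue(13): queue = [12, 13]
enqueue(90): queue = [12, 13, 90]
enqueue(45): queue = [12, 13, 90, 45]
dequeue(): queue = [13, 90, 45]
enqueue(36): queue = [13, 90, 45, 36]
dequeue(): queue = [90, 45, 36]
dequeue(): queue = [45, 36]
enqueue(42): queue = [45, 36, 42]
enqueue(87): queue = [45, 36, 42, 87]
dequeue(): queue = [36, 42, 87]
dequeue(): queue = [42, 87]
enqueue(63): queue = [42, 87, 63]
dequeue(): queue = [87, 63]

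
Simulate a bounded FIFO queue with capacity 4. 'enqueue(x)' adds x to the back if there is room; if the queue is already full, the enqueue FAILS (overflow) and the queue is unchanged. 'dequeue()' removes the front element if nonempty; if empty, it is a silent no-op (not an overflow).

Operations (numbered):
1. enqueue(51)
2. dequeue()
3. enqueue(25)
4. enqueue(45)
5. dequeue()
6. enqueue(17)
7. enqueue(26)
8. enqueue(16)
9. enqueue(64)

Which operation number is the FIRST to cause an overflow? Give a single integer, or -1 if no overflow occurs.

Answer: 9

Derivation:
1. enqueue(51): size=1
2. dequeue(): size=0
3. enqueue(25): size=1
4. enqueue(45): size=2
5. dequeue(): size=1
6. enqueue(17): size=2
7. enqueue(26): size=3
8. enqueue(16): size=4
9. enqueue(64): size=4=cap → OVERFLOW (fail)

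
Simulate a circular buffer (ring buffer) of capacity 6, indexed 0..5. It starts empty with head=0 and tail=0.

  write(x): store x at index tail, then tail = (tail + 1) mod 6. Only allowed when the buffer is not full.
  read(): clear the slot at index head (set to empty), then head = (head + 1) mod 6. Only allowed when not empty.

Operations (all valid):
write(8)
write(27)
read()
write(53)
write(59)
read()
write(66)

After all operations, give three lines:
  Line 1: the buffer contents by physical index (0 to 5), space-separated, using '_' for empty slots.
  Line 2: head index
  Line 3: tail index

write(8): buf=[8 _ _ _ _ _], head=0, tail=1, size=1
write(27): buf=[8 27 _ _ _ _], head=0, tail=2, size=2
read(): buf=[_ 27 _ _ _ _], head=1, tail=2, size=1
write(53): buf=[_ 27 53 _ _ _], head=1, tail=3, size=2
write(59): buf=[_ 27 53 59 _ _], head=1, tail=4, size=3
read(): buf=[_ _ 53 59 _ _], head=2, tail=4, size=2
write(66): buf=[_ _ 53 59 66 _], head=2, tail=5, size=3

Answer: _ _ 53 59 66 _
2
5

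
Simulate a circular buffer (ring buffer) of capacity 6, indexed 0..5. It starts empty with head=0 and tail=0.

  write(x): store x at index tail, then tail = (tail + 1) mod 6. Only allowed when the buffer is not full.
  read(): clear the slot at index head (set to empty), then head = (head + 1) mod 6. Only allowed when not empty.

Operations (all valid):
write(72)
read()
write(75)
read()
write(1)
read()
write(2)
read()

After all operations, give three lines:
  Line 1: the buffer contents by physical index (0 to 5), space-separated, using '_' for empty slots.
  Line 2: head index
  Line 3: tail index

Answer: _ _ _ _ _ _
4
4

Derivation:
write(72): buf=[72 _ _ _ _ _], head=0, tail=1, size=1
read(): buf=[_ _ _ _ _ _], head=1, tail=1, size=0
write(75): buf=[_ 75 _ _ _ _], head=1, tail=2, size=1
read(): buf=[_ _ _ _ _ _], head=2, tail=2, size=0
write(1): buf=[_ _ 1 _ _ _], head=2, tail=3, size=1
read(): buf=[_ _ _ _ _ _], head=3, tail=3, size=0
write(2): buf=[_ _ _ 2 _ _], head=3, tail=4, size=1
read(): buf=[_ _ _ _ _ _], head=4, tail=4, size=0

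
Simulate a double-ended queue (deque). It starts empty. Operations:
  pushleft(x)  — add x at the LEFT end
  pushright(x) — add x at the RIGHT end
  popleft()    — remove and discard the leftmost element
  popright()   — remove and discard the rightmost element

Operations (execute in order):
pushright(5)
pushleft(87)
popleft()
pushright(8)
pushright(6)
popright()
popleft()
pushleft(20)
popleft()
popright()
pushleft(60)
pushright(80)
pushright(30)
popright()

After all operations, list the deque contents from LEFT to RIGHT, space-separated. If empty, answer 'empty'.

pushright(5): [5]
pushleft(87): [87, 5]
popleft(): [5]
pushright(8): [5, 8]
pushright(6): [5, 8, 6]
popright(): [5, 8]
popleft(): [8]
pushleft(20): [20, 8]
popleft(): [8]
popright(): []
pushleft(60): [60]
pushright(80): [60, 80]
pushright(30): [60, 80, 30]
popright(): [60, 80]

Answer: 60 80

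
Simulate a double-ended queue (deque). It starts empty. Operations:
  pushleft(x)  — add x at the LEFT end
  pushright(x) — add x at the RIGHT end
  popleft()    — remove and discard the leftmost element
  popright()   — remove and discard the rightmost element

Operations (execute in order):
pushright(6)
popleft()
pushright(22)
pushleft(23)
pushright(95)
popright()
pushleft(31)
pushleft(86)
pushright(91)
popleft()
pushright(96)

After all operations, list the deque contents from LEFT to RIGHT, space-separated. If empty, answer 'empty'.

pushright(6): [6]
popleft(): []
pushright(22): [22]
pushleft(23): [23, 22]
pushright(95): [23, 22, 95]
popright(): [23, 22]
pushleft(31): [31, 23, 22]
pushleft(86): [86, 31, 23, 22]
pushright(91): [86, 31, 23, 22, 91]
popleft(): [31, 23, 22, 91]
pushright(96): [31, 23, 22, 91, 96]

Answer: 31 23 22 91 96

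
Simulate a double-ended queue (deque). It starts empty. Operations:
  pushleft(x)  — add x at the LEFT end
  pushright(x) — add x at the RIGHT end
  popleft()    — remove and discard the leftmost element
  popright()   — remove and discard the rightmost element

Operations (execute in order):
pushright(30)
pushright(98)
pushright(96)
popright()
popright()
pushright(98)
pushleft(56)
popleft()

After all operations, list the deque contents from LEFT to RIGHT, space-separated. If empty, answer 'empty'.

pushright(30): [30]
pushright(98): [30, 98]
pushright(96): [30, 98, 96]
popright(): [30, 98]
popright(): [30]
pushright(98): [30, 98]
pushleft(56): [56, 30, 98]
popleft(): [30, 98]

Answer: 30 98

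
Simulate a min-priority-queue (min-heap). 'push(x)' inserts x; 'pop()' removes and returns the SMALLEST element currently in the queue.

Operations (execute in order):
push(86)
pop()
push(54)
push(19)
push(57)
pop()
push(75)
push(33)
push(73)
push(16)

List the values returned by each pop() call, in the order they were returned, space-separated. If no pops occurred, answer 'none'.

Answer: 86 19

Derivation:
push(86): heap contents = [86]
pop() → 86: heap contents = []
push(54): heap contents = [54]
push(19): heap contents = [19, 54]
push(57): heap contents = [19, 54, 57]
pop() → 19: heap contents = [54, 57]
push(75): heap contents = [54, 57, 75]
push(33): heap contents = [33, 54, 57, 75]
push(73): heap contents = [33, 54, 57, 73, 75]
push(16): heap contents = [16, 33, 54, 57, 73, 75]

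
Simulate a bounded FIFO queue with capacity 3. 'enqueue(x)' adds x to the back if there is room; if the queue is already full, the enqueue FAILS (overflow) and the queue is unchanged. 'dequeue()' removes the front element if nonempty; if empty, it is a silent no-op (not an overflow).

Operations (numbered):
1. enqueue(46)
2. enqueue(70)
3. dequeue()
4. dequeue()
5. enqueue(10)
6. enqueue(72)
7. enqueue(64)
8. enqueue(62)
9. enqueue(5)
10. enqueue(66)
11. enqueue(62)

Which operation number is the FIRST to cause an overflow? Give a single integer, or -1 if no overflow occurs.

Answer: 8

Derivation:
1. enqueue(46): size=1
2. enqueue(70): size=2
3. dequeue(): size=1
4. dequeue(): size=0
5. enqueue(10): size=1
6. enqueue(72): size=2
7. enqueue(64): size=3
8. enqueue(62): size=3=cap → OVERFLOW (fail)
9. enqueue(5): size=3=cap → OVERFLOW (fail)
10. enqueue(66): size=3=cap → OVERFLOW (fail)
11. enqueue(62): size=3=cap → OVERFLOW (fail)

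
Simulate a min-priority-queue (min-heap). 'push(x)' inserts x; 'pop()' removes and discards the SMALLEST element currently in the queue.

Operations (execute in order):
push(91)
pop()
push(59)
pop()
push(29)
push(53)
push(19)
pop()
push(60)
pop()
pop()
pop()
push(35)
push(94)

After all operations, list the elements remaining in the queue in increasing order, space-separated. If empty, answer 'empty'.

push(91): heap contents = [91]
pop() → 91: heap contents = []
push(59): heap contents = [59]
pop() → 59: heap contents = []
push(29): heap contents = [29]
push(53): heap contents = [29, 53]
push(19): heap contents = [19, 29, 53]
pop() → 19: heap contents = [29, 53]
push(60): heap contents = [29, 53, 60]
pop() → 29: heap contents = [53, 60]
pop() → 53: heap contents = [60]
pop() → 60: heap contents = []
push(35): heap contents = [35]
push(94): heap contents = [35, 94]

Answer: 35 94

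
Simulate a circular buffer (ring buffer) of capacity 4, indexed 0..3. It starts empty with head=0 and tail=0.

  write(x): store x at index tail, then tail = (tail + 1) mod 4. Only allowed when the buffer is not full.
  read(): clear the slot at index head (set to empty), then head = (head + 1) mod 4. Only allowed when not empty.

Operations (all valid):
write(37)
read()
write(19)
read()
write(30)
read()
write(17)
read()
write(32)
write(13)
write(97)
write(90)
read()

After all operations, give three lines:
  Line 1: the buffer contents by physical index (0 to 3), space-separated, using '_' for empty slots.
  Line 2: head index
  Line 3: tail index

write(37): buf=[37 _ _ _], head=0, tail=1, size=1
read(): buf=[_ _ _ _], head=1, tail=1, size=0
write(19): buf=[_ 19 _ _], head=1, tail=2, size=1
read(): buf=[_ _ _ _], head=2, tail=2, size=0
write(30): buf=[_ _ 30 _], head=2, tail=3, size=1
read(): buf=[_ _ _ _], head=3, tail=3, size=0
write(17): buf=[_ _ _ 17], head=3, tail=0, size=1
read(): buf=[_ _ _ _], head=0, tail=0, size=0
write(32): buf=[32 _ _ _], head=0, tail=1, size=1
write(13): buf=[32 13 _ _], head=0, tail=2, size=2
write(97): buf=[32 13 97 _], head=0, tail=3, size=3
write(90): buf=[32 13 97 90], head=0, tail=0, size=4
read(): buf=[_ 13 97 90], head=1, tail=0, size=3

Answer: _ 13 97 90
1
0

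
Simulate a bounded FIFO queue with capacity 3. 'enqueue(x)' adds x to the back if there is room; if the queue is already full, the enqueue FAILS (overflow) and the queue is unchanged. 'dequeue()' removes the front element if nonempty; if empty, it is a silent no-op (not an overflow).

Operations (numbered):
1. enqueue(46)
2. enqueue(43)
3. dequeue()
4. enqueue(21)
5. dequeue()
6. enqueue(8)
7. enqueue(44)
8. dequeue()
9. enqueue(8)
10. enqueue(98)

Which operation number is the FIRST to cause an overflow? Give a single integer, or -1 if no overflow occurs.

Answer: 10

Derivation:
1. enqueue(46): size=1
2. enqueue(43): size=2
3. dequeue(): size=1
4. enqueue(21): size=2
5. dequeue(): size=1
6. enqueue(8): size=2
7. enqueue(44): size=3
8. dequeue(): size=2
9. enqueue(8): size=3
10. enqueue(98): size=3=cap → OVERFLOW (fail)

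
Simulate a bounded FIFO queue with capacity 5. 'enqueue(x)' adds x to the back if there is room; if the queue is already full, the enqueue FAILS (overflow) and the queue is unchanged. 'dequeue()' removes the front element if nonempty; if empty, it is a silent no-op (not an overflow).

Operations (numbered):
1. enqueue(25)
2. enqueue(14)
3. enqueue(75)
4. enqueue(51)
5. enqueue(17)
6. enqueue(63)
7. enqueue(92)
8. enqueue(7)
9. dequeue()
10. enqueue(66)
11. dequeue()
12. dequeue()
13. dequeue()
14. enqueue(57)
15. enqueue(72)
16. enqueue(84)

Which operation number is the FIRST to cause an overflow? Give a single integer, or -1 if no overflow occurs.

Answer: 6

Derivation:
1. enqueue(25): size=1
2. enqueue(14): size=2
3. enqueue(75): size=3
4. enqueue(51): size=4
5. enqueue(17): size=5
6. enqueue(63): size=5=cap → OVERFLOW (fail)
7. enqueue(92): size=5=cap → OVERFLOW (fail)
8. enqueue(7): size=5=cap → OVERFLOW (fail)
9. dequeue(): size=4
10. enqueue(66): size=5
11. dequeue(): size=4
12. dequeue(): size=3
13. dequeue(): size=2
14. enqueue(57): size=3
15. enqueue(72): size=4
16. enqueue(84): size=5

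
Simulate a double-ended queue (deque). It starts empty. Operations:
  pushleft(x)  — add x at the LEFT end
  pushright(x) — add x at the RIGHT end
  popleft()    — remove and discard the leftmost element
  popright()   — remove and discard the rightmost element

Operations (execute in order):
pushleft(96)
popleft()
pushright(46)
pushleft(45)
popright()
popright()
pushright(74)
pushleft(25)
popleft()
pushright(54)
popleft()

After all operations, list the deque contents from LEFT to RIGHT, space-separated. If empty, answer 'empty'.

Answer: 54

Derivation:
pushleft(96): [96]
popleft(): []
pushright(46): [46]
pushleft(45): [45, 46]
popright(): [45]
popright(): []
pushright(74): [74]
pushleft(25): [25, 74]
popleft(): [74]
pushright(54): [74, 54]
popleft(): [54]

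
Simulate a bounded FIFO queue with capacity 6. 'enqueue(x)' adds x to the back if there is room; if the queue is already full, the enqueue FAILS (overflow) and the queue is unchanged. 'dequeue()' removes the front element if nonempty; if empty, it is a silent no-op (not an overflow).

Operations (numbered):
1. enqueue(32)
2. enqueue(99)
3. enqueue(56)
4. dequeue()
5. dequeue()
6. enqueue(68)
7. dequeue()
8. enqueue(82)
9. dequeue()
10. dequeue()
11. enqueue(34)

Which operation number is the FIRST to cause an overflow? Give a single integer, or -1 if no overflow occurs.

Answer: -1

Derivation:
1. enqueue(32): size=1
2. enqueue(99): size=2
3. enqueue(56): size=3
4. dequeue(): size=2
5. dequeue(): size=1
6. enqueue(68): size=2
7. dequeue(): size=1
8. enqueue(82): size=2
9. dequeue(): size=1
10. dequeue(): size=0
11. enqueue(34): size=1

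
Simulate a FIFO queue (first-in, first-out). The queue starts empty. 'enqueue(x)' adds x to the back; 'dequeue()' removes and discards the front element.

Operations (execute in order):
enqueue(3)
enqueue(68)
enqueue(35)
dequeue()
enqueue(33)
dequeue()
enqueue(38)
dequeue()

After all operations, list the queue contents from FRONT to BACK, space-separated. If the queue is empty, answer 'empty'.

enqueue(3): [3]
enqueue(68): [3, 68]
enqueue(35): [3, 68, 35]
dequeue(): [68, 35]
enqueue(33): [68, 35, 33]
dequeue(): [35, 33]
enqueue(38): [35, 33, 38]
dequeue(): [33, 38]

Answer: 33 38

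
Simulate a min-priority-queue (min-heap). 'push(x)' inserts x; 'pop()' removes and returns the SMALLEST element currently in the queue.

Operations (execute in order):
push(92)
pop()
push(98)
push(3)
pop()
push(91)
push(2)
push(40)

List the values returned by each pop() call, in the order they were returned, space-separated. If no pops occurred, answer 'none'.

Answer: 92 3

Derivation:
push(92): heap contents = [92]
pop() → 92: heap contents = []
push(98): heap contents = [98]
push(3): heap contents = [3, 98]
pop() → 3: heap contents = [98]
push(91): heap contents = [91, 98]
push(2): heap contents = [2, 91, 98]
push(40): heap contents = [2, 40, 91, 98]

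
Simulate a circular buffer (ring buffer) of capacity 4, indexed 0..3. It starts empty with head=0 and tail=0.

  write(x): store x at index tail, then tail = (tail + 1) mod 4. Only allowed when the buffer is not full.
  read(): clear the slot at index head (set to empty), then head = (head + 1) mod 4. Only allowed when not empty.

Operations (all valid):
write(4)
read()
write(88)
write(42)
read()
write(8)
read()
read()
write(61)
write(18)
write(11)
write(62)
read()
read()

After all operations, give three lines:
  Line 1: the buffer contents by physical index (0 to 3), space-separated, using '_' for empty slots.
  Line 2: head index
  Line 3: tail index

write(4): buf=[4 _ _ _], head=0, tail=1, size=1
read(): buf=[_ _ _ _], head=1, tail=1, size=0
write(88): buf=[_ 88 _ _], head=1, tail=2, size=1
write(42): buf=[_ 88 42 _], head=1, tail=3, size=2
read(): buf=[_ _ 42 _], head=2, tail=3, size=1
write(8): buf=[_ _ 42 8], head=2, tail=0, size=2
read(): buf=[_ _ _ 8], head=3, tail=0, size=1
read(): buf=[_ _ _ _], head=0, tail=0, size=0
write(61): buf=[61 _ _ _], head=0, tail=1, size=1
write(18): buf=[61 18 _ _], head=0, tail=2, size=2
write(11): buf=[61 18 11 _], head=0, tail=3, size=3
write(62): buf=[61 18 11 62], head=0, tail=0, size=4
read(): buf=[_ 18 11 62], head=1, tail=0, size=3
read(): buf=[_ _ 11 62], head=2, tail=0, size=2

Answer: _ _ 11 62
2
0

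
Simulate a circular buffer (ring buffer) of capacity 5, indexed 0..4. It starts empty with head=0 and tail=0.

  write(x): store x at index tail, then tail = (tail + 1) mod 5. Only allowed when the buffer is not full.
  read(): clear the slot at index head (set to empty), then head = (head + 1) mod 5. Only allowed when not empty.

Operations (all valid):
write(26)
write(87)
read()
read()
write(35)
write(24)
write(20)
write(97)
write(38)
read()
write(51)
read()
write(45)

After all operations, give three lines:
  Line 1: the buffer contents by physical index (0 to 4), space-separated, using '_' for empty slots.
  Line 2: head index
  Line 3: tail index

write(26): buf=[26 _ _ _ _], head=0, tail=1, size=1
write(87): buf=[26 87 _ _ _], head=0, tail=2, size=2
read(): buf=[_ 87 _ _ _], head=1, tail=2, size=1
read(): buf=[_ _ _ _ _], head=2, tail=2, size=0
write(35): buf=[_ _ 35 _ _], head=2, tail=3, size=1
write(24): buf=[_ _ 35 24 _], head=2, tail=4, size=2
write(20): buf=[_ _ 35 24 20], head=2, tail=0, size=3
write(97): buf=[97 _ 35 24 20], head=2, tail=1, size=4
write(38): buf=[97 38 35 24 20], head=2, tail=2, size=5
read(): buf=[97 38 _ 24 20], head=3, tail=2, size=4
write(51): buf=[97 38 51 24 20], head=3, tail=3, size=5
read(): buf=[97 38 51 _ 20], head=4, tail=3, size=4
write(45): buf=[97 38 51 45 20], head=4, tail=4, size=5

Answer: 97 38 51 45 20
4
4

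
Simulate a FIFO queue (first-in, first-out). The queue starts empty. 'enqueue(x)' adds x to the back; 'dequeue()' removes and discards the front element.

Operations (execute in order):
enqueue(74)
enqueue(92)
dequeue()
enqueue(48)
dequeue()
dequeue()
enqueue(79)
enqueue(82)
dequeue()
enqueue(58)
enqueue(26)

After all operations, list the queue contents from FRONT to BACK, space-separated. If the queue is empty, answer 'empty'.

enqueue(74): [74]
enqueue(92): [74, 92]
dequeue(): [92]
enqueue(48): [92, 48]
dequeue(): [48]
dequeue(): []
enqueue(79): [79]
enqueue(82): [79, 82]
dequeue(): [82]
enqueue(58): [82, 58]
enqueue(26): [82, 58, 26]

Answer: 82 58 26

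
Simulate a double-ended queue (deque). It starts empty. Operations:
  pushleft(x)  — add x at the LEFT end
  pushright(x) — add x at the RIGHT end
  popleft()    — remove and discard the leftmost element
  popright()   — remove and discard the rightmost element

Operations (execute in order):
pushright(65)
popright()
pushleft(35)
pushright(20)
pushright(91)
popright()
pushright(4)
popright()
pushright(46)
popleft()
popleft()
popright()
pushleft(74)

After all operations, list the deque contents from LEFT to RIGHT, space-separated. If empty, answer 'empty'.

pushright(65): [65]
popright(): []
pushleft(35): [35]
pushright(20): [35, 20]
pushright(91): [35, 20, 91]
popright(): [35, 20]
pushright(4): [35, 20, 4]
popright(): [35, 20]
pushright(46): [35, 20, 46]
popleft(): [20, 46]
popleft(): [46]
popright(): []
pushleft(74): [74]

Answer: 74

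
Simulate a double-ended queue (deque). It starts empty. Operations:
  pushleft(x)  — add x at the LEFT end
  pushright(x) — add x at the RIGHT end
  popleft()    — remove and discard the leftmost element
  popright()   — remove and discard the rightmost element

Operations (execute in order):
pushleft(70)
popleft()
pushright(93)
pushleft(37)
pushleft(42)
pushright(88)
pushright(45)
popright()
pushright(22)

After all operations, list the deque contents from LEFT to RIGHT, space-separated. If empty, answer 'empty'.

Answer: 42 37 93 88 22

Derivation:
pushleft(70): [70]
popleft(): []
pushright(93): [93]
pushleft(37): [37, 93]
pushleft(42): [42, 37, 93]
pushright(88): [42, 37, 93, 88]
pushright(45): [42, 37, 93, 88, 45]
popright(): [42, 37, 93, 88]
pushright(22): [42, 37, 93, 88, 22]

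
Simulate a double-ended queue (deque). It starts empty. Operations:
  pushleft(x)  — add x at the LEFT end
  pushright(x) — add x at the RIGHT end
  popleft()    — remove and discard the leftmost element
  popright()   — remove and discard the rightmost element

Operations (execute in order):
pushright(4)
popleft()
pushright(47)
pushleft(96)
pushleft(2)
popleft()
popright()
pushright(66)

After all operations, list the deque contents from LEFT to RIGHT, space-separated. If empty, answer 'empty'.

Answer: 96 66

Derivation:
pushright(4): [4]
popleft(): []
pushright(47): [47]
pushleft(96): [96, 47]
pushleft(2): [2, 96, 47]
popleft(): [96, 47]
popright(): [96]
pushright(66): [96, 66]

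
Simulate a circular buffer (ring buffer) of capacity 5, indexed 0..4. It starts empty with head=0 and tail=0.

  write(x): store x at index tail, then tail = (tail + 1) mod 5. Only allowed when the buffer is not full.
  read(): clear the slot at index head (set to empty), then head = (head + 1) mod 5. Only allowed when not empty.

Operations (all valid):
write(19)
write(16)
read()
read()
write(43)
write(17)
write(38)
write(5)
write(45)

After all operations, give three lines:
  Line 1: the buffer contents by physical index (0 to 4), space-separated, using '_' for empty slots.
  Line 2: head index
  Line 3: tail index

Answer: 5 45 43 17 38
2
2

Derivation:
write(19): buf=[19 _ _ _ _], head=0, tail=1, size=1
write(16): buf=[19 16 _ _ _], head=0, tail=2, size=2
read(): buf=[_ 16 _ _ _], head=1, tail=2, size=1
read(): buf=[_ _ _ _ _], head=2, tail=2, size=0
write(43): buf=[_ _ 43 _ _], head=2, tail=3, size=1
write(17): buf=[_ _ 43 17 _], head=2, tail=4, size=2
write(38): buf=[_ _ 43 17 38], head=2, tail=0, size=3
write(5): buf=[5 _ 43 17 38], head=2, tail=1, size=4
write(45): buf=[5 45 43 17 38], head=2, tail=2, size=5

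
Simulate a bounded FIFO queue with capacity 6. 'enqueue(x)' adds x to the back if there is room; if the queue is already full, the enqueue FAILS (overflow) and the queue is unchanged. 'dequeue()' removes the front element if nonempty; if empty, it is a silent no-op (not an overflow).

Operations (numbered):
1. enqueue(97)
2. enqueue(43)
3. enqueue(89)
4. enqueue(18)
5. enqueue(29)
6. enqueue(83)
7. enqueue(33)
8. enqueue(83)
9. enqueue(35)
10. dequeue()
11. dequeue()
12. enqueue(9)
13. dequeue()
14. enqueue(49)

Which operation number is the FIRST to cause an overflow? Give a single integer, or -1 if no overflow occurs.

Answer: 7

Derivation:
1. enqueue(97): size=1
2. enqueue(43): size=2
3. enqueue(89): size=3
4. enqueue(18): size=4
5. enqueue(29): size=5
6. enqueue(83): size=6
7. enqueue(33): size=6=cap → OVERFLOW (fail)
8. enqueue(83): size=6=cap → OVERFLOW (fail)
9. enqueue(35): size=6=cap → OVERFLOW (fail)
10. dequeue(): size=5
11. dequeue(): size=4
12. enqueue(9): size=5
13. dequeue(): size=4
14. enqueue(49): size=5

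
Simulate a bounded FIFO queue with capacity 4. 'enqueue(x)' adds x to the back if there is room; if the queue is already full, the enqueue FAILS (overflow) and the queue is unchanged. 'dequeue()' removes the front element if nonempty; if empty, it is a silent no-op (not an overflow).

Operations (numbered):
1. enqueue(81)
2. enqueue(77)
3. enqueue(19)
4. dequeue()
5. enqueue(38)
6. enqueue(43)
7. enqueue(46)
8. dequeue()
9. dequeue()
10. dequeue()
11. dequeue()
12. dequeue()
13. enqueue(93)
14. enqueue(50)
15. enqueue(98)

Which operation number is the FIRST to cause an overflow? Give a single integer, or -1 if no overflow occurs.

Answer: 7

Derivation:
1. enqueue(81): size=1
2. enqueue(77): size=2
3. enqueue(19): size=3
4. dequeue(): size=2
5. enqueue(38): size=3
6. enqueue(43): size=4
7. enqueue(46): size=4=cap → OVERFLOW (fail)
8. dequeue(): size=3
9. dequeue(): size=2
10. dequeue(): size=1
11. dequeue(): size=0
12. dequeue(): empty, no-op, size=0
13. enqueue(93): size=1
14. enqueue(50): size=2
15. enqueue(98): size=3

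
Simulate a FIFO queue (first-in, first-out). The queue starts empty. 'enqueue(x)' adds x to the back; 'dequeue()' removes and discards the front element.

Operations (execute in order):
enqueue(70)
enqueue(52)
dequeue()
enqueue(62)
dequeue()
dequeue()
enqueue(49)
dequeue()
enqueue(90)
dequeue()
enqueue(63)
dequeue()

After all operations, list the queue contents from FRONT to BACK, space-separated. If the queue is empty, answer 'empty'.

Answer: empty

Derivation:
enqueue(70): [70]
enqueue(52): [70, 52]
dequeue(): [52]
enqueue(62): [52, 62]
dequeue(): [62]
dequeue(): []
enqueue(49): [49]
dequeue(): []
enqueue(90): [90]
dequeue(): []
enqueue(63): [63]
dequeue(): []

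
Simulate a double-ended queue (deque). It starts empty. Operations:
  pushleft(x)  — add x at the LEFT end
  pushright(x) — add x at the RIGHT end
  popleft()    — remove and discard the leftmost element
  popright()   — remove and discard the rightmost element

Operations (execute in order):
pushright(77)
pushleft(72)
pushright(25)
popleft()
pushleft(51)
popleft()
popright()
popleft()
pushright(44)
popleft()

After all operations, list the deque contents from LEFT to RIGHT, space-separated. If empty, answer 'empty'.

pushright(77): [77]
pushleft(72): [72, 77]
pushright(25): [72, 77, 25]
popleft(): [77, 25]
pushleft(51): [51, 77, 25]
popleft(): [77, 25]
popright(): [77]
popleft(): []
pushright(44): [44]
popleft(): []

Answer: empty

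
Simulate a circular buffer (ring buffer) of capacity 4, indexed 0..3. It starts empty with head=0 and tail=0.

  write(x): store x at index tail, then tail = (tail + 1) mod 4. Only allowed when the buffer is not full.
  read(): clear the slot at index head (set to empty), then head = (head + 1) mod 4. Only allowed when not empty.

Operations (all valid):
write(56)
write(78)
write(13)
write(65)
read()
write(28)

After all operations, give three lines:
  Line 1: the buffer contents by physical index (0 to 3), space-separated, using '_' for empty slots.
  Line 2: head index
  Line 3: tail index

write(56): buf=[56 _ _ _], head=0, tail=1, size=1
write(78): buf=[56 78 _ _], head=0, tail=2, size=2
write(13): buf=[56 78 13 _], head=0, tail=3, size=3
write(65): buf=[56 78 13 65], head=0, tail=0, size=4
read(): buf=[_ 78 13 65], head=1, tail=0, size=3
write(28): buf=[28 78 13 65], head=1, tail=1, size=4

Answer: 28 78 13 65
1
1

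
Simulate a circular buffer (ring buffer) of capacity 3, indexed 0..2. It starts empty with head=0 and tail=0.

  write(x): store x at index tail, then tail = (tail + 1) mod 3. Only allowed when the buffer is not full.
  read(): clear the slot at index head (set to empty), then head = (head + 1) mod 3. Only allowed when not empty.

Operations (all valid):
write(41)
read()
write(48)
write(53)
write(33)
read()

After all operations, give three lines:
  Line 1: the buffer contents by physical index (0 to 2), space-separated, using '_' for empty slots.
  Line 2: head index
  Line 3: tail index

Answer: 33 _ 53
2
1

Derivation:
write(41): buf=[41 _ _], head=0, tail=1, size=1
read(): buf=[_ _ _], head=1, tail=1, size=0
write(48): buf=[_ 48 _], head=1, tail=2, size=1
write(53): buf=[_ 48 53], head=1, tail=0, size=2
write(33): buf=[33 48 53], head=1, tail=1, size=3
read(): buf=[33 _ 53], head=2, tail=1, size=2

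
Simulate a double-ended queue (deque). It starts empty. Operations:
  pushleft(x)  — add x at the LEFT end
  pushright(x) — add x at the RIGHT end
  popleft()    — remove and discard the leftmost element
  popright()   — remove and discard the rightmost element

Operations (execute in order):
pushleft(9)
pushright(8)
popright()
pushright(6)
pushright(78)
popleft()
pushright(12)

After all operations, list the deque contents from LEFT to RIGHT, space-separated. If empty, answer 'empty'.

Answer: 6 78 12

Derivation:
pushleft(9): [9]
pushright(8): [9, 8]
popright(): [9]
pushright(6): [9, 6]
pushright(78): [9, 6, 78]
popleft(): [6, 78]
pushright(12): [6, 78, 12]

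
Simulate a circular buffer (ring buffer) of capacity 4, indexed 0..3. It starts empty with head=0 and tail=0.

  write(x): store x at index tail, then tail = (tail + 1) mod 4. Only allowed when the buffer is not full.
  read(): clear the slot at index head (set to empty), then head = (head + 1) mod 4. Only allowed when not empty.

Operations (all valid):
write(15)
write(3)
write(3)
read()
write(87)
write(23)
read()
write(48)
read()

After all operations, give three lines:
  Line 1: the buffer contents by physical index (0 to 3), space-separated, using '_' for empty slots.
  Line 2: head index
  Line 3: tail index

write(15): buf=[15 _ _ _], head=0, tail=1, size=1
write(3): buf=[15 3 _ _], head=0, tail=2, size=2
write(3): buf=[15 3 3 _], head=0, tail=3, size=3
read(): buf=[_ 3 3 _], head=1, tail=3, size=2
write(87): buf=[_ 3 3 87], head=1, tail=0, size=3
write(23): buf=[23 3 3 87], head=1, tail=1, size=4
read(): buf=[23 _ 3 87], head=2, tail=1, size=3
write(48): buf=[23 48 3 87], head=2, tail=2, size=4
read(): buf=[23 48 _ 87], head=3, tail=2, size=3

Answer: 23 48 _ 87
3
2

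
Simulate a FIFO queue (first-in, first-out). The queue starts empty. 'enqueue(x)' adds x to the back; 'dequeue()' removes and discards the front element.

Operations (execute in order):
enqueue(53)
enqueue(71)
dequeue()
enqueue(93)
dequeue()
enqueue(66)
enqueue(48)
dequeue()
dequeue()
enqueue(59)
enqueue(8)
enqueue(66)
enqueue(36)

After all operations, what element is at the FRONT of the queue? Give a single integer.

enqueue(53): queue = [53]
enqueue(71): queue = [53, 71]
dequeue(): queue = [71]
enqueue(93): queue = [71, 93]
dequeue(): queue = [93]
enqueue(66): queue = [93, 66]
enqueue(48): queue = [93, 66, 48]
dequeue(): queue = [66, 48]
dequeue(): queue = [48]
enqueue(59): queue = [48, 59]
enqueue(8): queue = [48, 59, 8]
enqueue(66): queue = [48, 59, 8, 66]
enqueue(36): queue = [48, 59, 8, 66, 36]

Answer: 48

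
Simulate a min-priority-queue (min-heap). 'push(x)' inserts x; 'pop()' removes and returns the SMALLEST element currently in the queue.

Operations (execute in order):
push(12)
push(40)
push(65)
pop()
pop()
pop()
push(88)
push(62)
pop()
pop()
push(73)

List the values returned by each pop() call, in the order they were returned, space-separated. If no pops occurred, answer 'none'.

push(12): heap contents = [12]
push(40): heap contents = [12, 40]
push(65): heap contents = [12, 40, 65]
pop() → 12: heap contents = [40, 65]
pop() → 40: heap contents = [65]
pop() → 65: heap contents = []
push(88): heap contents = [88]
push(62): heap contents = [62, 88]
pop() → 62: heap contents = [88]
pop() → 88: heap contents = []
push(73): heap contents = [73]

Answer: 12 40 65 62 88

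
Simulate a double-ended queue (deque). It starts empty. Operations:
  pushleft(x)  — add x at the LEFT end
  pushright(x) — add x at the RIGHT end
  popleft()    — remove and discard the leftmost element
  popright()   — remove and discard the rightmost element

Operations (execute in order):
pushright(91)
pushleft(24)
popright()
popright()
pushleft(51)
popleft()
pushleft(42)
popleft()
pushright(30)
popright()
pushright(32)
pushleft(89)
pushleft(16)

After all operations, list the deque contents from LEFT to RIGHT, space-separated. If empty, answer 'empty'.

Answer: 16 89 32

Derivation:
pushright(91): [91]
pushleft(24): [24, 91]
popright(): [24]
popright(): []
pushleft(51): [51]
popleft(): []
pushleft(42): [42]
popleft(): []
pushright(30): [30]
popright(): []
pushright(32): [32]
pushleft(89): [89, 32]
pushleft(16): [16, 89, 32]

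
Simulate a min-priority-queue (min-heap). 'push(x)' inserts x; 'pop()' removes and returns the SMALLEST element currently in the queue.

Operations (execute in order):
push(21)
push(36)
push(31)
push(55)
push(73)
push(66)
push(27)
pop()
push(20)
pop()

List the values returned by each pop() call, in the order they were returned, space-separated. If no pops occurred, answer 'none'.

push(21): heap contents = [21]
push(36): heap contents = [21, 36]
push(31): heap contents = [21, 31, 36]
push(55): heap contents = [21, 31, 36, 55]
push(73): heap contents = [21, 31, 36, 55, 73]
push(66): heap contents = [21, 31, 36, 55, 66, 73]
push(27): heap contents = [21, 27, 31, 36, 55, 66, 73]
pop() → 21: heap contents = [27, 31, 36, 55, 66, 73]
push(20): heap contents = [20, 27, 31, 36, 55, 66, 73]
pop() → 20: heap contents = [27, 31, 36, 55, 66, 73]

Answer: 21 20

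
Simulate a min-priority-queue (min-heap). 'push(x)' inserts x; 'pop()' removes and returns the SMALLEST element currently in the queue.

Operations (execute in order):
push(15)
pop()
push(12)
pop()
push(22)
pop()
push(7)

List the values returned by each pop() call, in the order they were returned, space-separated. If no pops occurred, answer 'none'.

push(15): heap contents = [15]
pop() → 15: heap contents = []
push(12): heap contents = [12]
pop() → 12: heap contents = []
push(22): heap contents = [22]
pop() → 22: heap contents = []
push(7): heap contents = [7]

Answer: 15 12 22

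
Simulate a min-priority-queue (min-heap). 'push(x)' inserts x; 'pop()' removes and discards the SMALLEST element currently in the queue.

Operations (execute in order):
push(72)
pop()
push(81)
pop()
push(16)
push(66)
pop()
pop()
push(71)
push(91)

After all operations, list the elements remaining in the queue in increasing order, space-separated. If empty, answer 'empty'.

push(72): heap contents = [72]
pop() → 72: heap contents = []
push(81): heap contents = [81]
pop() → 81: heap contents = []
push(16): heap contents = [16]
push(66): heap contents = [16, 66]
pop() → 16: heap contents = [66]
pop() → 66: heap contents = []
push(71): heap contents = [71]
push(91): heap contents = [71, 91]

Answer: 71 91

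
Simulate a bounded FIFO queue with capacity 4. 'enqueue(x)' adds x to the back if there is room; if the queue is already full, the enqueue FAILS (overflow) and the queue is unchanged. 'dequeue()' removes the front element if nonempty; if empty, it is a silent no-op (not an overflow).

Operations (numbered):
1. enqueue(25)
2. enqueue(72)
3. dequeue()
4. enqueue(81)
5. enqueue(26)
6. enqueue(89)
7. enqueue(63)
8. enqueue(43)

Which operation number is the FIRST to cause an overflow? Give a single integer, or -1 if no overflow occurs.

Answer: 7

Derivation:
1. enqueue(25): size=1
2. enqueue(72): size=2
3. dequeue(): size=1
4. enqueue(81): size=2
5. enqueue(26): size=3
6. enqueue(89): size=4
7. enqueue(63): size=4=cap → OVERFLOW (fail)
8. enqueue(43): size=4=cap → OVERFLOW (fail)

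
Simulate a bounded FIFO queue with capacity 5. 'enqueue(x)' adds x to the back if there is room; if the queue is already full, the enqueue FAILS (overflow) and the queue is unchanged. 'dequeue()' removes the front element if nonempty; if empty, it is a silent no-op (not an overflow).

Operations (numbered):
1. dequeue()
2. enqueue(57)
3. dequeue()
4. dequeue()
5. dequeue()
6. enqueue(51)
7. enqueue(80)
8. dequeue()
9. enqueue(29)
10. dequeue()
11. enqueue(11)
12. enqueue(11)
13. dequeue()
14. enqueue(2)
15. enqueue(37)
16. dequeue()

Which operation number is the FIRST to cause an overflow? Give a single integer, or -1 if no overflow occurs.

1. dequeue(): empty, no-op, size=0
2. enqueue(57): size=1
3. dequeue(): size=0
4. dequeue(): empty, no-op, size=0
5. dequeue(): empty, no-op, size=0
6. enqueue(51): size=1
7. enqueue(80): size=2
8. dequeue(): size=1
9. enqueue(29): size=2
10. dequeue(): size=1
11. enqueue(11): size=2
12. enqueue(11): size=3
13. dequeue(): size=2
14. enqueue(2): size=3
15. enqueue(37): size=4
16. dequeue(): size=3

Answer: -1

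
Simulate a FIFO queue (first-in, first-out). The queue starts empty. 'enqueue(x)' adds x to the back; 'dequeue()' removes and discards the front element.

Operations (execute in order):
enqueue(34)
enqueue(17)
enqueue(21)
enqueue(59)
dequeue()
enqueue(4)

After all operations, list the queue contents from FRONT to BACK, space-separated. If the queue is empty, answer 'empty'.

Answer: 17 21 59 4

Derivation:
enqueue(34): [34]
enqueue(17): [34, 17]
enqueue(21): [34, 17, 21]
enqueue(59): [34, 17, 21, 59]
dequeue(): [17, 21, 59]
enqueue(4): [17, 21, 59, 4]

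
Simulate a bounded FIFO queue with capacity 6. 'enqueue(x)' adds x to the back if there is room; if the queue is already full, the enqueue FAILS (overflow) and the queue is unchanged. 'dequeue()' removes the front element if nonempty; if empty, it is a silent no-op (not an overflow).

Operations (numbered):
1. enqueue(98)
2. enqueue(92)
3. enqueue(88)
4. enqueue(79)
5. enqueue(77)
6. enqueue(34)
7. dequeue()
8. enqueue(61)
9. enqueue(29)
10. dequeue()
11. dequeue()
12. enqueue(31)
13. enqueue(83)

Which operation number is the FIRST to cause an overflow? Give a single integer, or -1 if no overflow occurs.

Answer: 9

Derivation:
1. enqueue(98): size=1
2. enqueue(92): size=2
3. enqueue(88): size=3
4. enqueue(79): size=4
5. enqueue(77): size=5
6. enqueue(34): size=6
7. dequeue(): size=5
8. enqueue(61): size=6
9. enqueue(29): size=6=cap → OVERFLOW (fail)
10. dequeue(): size=5
11. dequeue(): size=4
12. enqueue(31): size=5
13. enqueue(83): size=6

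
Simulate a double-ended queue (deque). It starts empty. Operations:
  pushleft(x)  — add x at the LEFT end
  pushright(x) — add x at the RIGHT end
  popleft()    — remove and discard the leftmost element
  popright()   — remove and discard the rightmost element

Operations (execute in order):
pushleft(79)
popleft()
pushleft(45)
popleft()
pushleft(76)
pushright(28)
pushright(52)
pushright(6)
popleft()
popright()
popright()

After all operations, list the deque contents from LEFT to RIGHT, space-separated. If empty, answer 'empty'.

Answer: 28

Derivation:
pushleft(79): [79]
popleft(): []
pushleft(45): [45]
popleft(): []
pushleft(76): [76]
pushright(28): [76, 28]
pushright(52): [76, 28, 52]
pushright(6): [76, 28, 52, 6]
popleft(): [28, 52, 6]
popright(): [28, 52]
popright(): [28]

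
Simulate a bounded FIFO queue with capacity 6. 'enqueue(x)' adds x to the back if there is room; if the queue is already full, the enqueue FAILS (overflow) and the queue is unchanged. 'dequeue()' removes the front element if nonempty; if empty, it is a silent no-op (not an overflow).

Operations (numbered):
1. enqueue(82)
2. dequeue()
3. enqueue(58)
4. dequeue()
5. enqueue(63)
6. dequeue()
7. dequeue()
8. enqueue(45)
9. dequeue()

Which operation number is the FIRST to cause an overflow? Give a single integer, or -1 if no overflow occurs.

Answer: -1

Derivation:
1. enqueue(82): size=1
2. dequeue(): size=0
3. enqueue(58): size=1
4. dequeue(): size=0
5. enqueue(63): size=1
6. dequeue(): size=0
7. dequeue(): empty, no-op, size=0
8. enqueue(45): size=1
9. dequeue(): size=0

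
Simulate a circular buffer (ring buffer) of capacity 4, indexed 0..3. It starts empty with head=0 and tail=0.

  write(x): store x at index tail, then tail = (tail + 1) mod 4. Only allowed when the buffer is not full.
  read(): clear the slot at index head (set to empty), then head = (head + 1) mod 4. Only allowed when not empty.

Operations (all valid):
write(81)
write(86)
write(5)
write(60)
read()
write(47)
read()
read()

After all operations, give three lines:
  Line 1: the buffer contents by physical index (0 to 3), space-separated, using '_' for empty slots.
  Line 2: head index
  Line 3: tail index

write(81): buf=[81 _ _ _], head=0, tail=1, size=1
write(86): buf=[81 86 _ _], head=0, tail=2, size=2
write(5): buf=[81 86 5 _], head=0, tail=3, size=3
write(60): buf=[81 86 5 60], head=0, tail=0, size=4
read(): buf=[_ 86 5 60], head=1, tail=0, size=3
write(47): buf=[47 86 5 60], head=1, tail=1, size=4
read(): buf=[47 _ 5 60], head=2, tail=1, size=3
read(): buf=[47 _ _ 60], head=3, tail=1, size=2

Answer: 47 _ _ 60
3
1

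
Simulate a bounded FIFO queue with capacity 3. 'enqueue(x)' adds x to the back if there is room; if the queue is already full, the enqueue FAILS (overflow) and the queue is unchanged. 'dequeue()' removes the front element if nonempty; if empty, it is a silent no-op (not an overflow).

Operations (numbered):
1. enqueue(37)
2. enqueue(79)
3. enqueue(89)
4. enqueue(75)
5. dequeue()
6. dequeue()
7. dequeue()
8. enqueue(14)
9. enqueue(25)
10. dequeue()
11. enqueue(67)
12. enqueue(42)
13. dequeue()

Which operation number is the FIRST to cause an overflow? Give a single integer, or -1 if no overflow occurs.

Answer: 4

Derivation:
1. enqueue(37): size=1
2. enqueue(79): size=2
3. enqueue(89): size=3
4. enqueue(75): size=3=cap → OVERFLOW (fail)
5. dequeue(): size=2
6. dequeue(): size=1
7. dequeue(): size=0
8. enqueue(14): size=1
9. enqueue(25): size=2
10. dequeue(): size=1
11. enqueue(67): size=2
12. enqueue(42): size=3
13. dequeue(): size=2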